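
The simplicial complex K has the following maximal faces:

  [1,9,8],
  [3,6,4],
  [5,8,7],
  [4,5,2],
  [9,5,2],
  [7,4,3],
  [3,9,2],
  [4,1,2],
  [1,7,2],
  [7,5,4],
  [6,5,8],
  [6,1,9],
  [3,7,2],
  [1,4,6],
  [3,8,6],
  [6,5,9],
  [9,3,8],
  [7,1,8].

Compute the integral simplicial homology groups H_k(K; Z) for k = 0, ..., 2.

K has 9 vertices, 27 edges, 18 triangles.
rank ∂_0 = 0, rank ∂_1 = 8 ⇒ b_0 = 9 − 0 − 8 = 1; all invariant factors of ∂_1 are 1 so no torsion. So H_0 = Z.
rank ∂_1 = 8, rank ∂_2 = 18 ⇒ b_1 = 27 − 8 − 18 = 1; ∂_2 has invariant factor(s) [2] giving torsion. So H_1 = Z ⊕ Z/2Z.
rank ∂_2 = 18, rank ∂_3 = 0 ⇒ b_2 = 18 − 18 − 0 = 0. So H_2 = 0.

H_0 = Z,  H_1 = Z ⊕ Z/2Z,  H_2 = 0.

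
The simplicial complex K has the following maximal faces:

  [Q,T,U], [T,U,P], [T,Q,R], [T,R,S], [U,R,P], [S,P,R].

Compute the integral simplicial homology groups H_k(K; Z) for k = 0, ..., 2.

H_0 ≅ Z,  H_1 ≅ Z,  H_2 = 0.

Take the total order P < Q < R < S < T < U on the vertex set. Then K (dimension 2) consists of the simplices:

  0-simplices (6): P, Q, R, S, T, U
  1-simplices (12): PR, PS, PT, PU, QR, QT, QU, RS, RT, RU, ST, TU
  2-simplices (6): PRS, PRU, PTU, QRT, QTU, RST

Hence C_0 ≅ Z^6, C_1 ≅ Z^12, C_2 ≅ Z^6.

Boundary ∂_1: C_1 → C_0 sends each edge [p,q] (with p < q) to q − p.
The resulting 6×12 matrix has rank 5, and its Smith normal form has invariant factors (1,1,1,1,1).

The boundary map ∂_2: C_2 → C_1 acts by ∂[p,q,r] = [q,r] − [p,r] + [p,q]. For instance
  ∂PTU = TU − PU + PT,
  ∂PRS = RS − PS + PR.
As a 12×6 matrix over Z this has rank 6, with invariant factors (1,1,1,1,1,1).

From H_k ≅ ker(∂_k) / im(∂_{k+1}) we obtain:

  H_0: rank C_0 − rank ∂_1 = 6 − 5 = 1, and the invariant factors of ∂_1 are all 1, so H_0 ≅ Z.
  H_1: rank ker ∂_1 − rank ∂_2 = (12 − 5) − 6 = 1, and the invariant factors of ∂_2 are all 1, so H_1 ≅ Z.
  H_2: rank ker ∂_2 − rank ∂_3 = (6 − 6) − 0 = 0, and there is no ∂_3, so H_2 ≅ 0.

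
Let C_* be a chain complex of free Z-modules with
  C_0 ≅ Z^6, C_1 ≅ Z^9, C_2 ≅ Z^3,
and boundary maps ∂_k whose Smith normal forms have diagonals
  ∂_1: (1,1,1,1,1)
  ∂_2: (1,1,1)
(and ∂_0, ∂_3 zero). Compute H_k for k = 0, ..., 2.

H_0 = Z,  H_1 = Z,  H_2 = 0.

H_0: b_0 = 6 − 0 − 5 = 1; torsion from ∂_1 factors > 1: none. So H_0 = Z.
H_1: b_1 = 9 − 5 − 3 = 1; torsion from ∂_2 factors > 1: none. So H_1 = Z.
H_2: b_2 = 3 − 3 − 0 = 0; torsion from ∂_3 factors > 1: none. So H_2 = 0.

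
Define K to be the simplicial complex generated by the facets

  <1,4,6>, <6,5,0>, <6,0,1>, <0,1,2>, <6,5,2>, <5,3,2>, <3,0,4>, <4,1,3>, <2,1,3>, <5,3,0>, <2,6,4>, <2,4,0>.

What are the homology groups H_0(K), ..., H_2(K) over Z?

K has 7 vertices, 18 edges, 12 triangles.
rank ∂_0 = 0, rank ∂_1 = 6 ⇒ b_0 = 7 − 0 − 6 = 1; all invariant factors of ∂_1 are 1 so no torsion. So H_0 ≅ Z.
rank ∂_1 = 6, rank ∂_2 = 12 ⇒ b_1 = 18 − 6 − 12 = 0; ∂_2 has invariant factor(s) [2] giving torsion. So H_1 ≅ Z/2.
rank ∂_2 = 12, rank ∂_3 = 0 ⇒ b_2 = 12 − 12 − 0 = 0. So H_2 ≅ 0.

H_0 ≅ Z,  H_1 ≅ Z/2,  H_2 = 0.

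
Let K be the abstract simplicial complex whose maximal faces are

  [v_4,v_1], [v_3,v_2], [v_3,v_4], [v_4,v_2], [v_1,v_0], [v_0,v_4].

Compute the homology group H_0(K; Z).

Take the total order v_0 < v_1 < v_2 < v_3 < v_4 on the vertex set. Then K (dimension 1) consists of the simplices:

  0-simplices (5): [v_0], [v_1], [v_2], [v_3], [v_4]
  1-simplices (6): [v_0,v_1], [v_0,v_4], [v_1,v_4], [v_2,v_3], [v_2,v_4], [v_3,v_4]

so the chain groups are C_0 ≅ Z^5, C_1 ≅ Z^6.

The boundary map ∂_1: C_1 → C_0 maps an edge to its endpoints' difference, ∂[p,q] = q − p.
The resulting 5×6 matrix has rank 4, and its Smith normal form has invariant factors (1,1,1,1).

Computing H_k = (kernel of ∂_k) / (image of ∂_{k+1}):

  H_0: rank C_0 − rank ∂_1 = 5 − 4 = 1, and the invariant factors of ∂_1 are all 1, so H_0 ≅ Z.

(K is a triangulation of a wedge of 2 circles.)

H_0 ≅ Z.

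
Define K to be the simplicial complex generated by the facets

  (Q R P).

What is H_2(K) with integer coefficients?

H_2 = 0.

Take the total order P < Q < R on the vertex set. Then K (dimension 2) consists of the simplices:

  0-simplices (3): P, Q, R
  1-simplices (3): PQ, PR, QR
  2-simplices (1): PQR

Hence C_0 ≅ Z^3, C_1 ≅ Z^3, C_2 ≅ Z^1.

The boundary map ∂_1: C_1 → C_0 sends each edge [p,q] (with p < q) to q − p.
The resulting 3×3 matrix has rank 2, and its Smith normal form has invariant factors (1,1).

Boundary ∂_2: C_2 → C_1 acts by ∂[p,q,r] = [q,r] − [p,r] + [p,q]. For instance
  ∂PQR = QR − PR + PQ.
This gives a 3×1 integer matrix of rank 1; reducing to Smith normal form yields diagonal entries (1).

Computing H_k = (kernel of ∂_k) / (image of ∂_{k+1}):

  H_2: rank ker ∂_2 − rank ∂_3 = (1 − 1) − 0 = 0, and there is no ∂_3, so H_2 ≅ 0.

(K is a triangulation of the 2-simplex.)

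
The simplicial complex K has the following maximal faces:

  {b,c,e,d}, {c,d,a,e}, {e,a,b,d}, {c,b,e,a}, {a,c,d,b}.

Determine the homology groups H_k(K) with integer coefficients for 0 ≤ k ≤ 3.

H_0 ≅ Z,  H_1 = 0,  H_2 = 0,  H_3 ≅ Z.

Fix the vertex order a < b < c < d < e and write every simplex with vertices in increasing order. Then dim K = 3 and the simplices of K are:

  0-simplices (5): a, b, c, d, e
  1-simplices (10): ab, ac, ad, ae, bc, bd, be, cd, ce, de
  2-simplices (10): abc, abd, abe, acd, ace, ade, bcd, bce, bde, cde
  3-simplices (5): abcd, abce, abde, acde, bcde

so the chain groups are C_0 ≅ Z^5, C_1 ≅ Z^10, C_2 ≅ Z^10, C_3 ≅ Z^5.

Boundary ∂_1: C_1 → C_0 sends each edge [p,q] (with p < q) to q − p. For instance
  ∂ab = b − a.
As a 5×10 matrix over Z this has rank 4, with invariant factors (1,1,1,1).

∂_2: C_2 → C_1 sends each 2-simplex [p,q,r] to [q,r] − [p,r] + [p,q]. For instance
  ∂acd = cd − ad + ac,
  ∂abc = bc − ac + ab.
As a 10×10 matrix over Z this has rank 6, with invariant factors (1,1,1,1,1,1).

The boundary map ∂_3: C_3 → C_2 sends each 3-simplex σ to the alternating sum Σ_i (−1)^i (σ with its i-th vertex removed). For instance
  ∂abde = bde − ade + abe − abd,
  ∂abce = bce − ace + abe − abc.
This gives a 10×5 integer matrix of rank 4; reducing to Smith normal form yields diagonal entries (1,1,1,1).

Reading off H_k = ker ∂_k / im ∂_{k+1}:

  H_0: rank C_0 − rank ∂_1 = 5 − 4 = 1, and the invariant factors of ∂_1 are all 1, so H_0 ≅ Z.
  H_1: rank ker ∂_1 − rank ∂_2 = (10 − 4) − 6 = 0, and the invariant factors of ∂_2 are all 1, so H_1 ≅ 0.
  H_2: rank ker ∂_2 − rank ∂_3 = (10 − 6) − 4 = 0, and the invariant factors of ∂_3 are all 1, so H_2 ≅ 0.
  H_3: rank ker ∂_3 − rank ∂_4 = (5 − 4) − 0 = 1, and there is no ∂_4, so H_3 ≅ Z.

(K is a triangulation of the 3-sphere S^3.)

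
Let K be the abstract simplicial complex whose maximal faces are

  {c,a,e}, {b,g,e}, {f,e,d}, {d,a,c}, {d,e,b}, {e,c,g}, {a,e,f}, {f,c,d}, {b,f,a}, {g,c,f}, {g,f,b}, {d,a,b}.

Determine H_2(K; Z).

Order the vertices as a < b < c < d < e < f < g. Listing each simplex with vertices in this order, K has dimension 2 with simplices:

  0-simplices (7): a, b, c, d, e, f, g
  1-simplices (18): ab, ac, ad, ae, af, bd, be, bf, bg, cd, ce, cf, cg, de, df, ef, eg, fg
  2-simplices (12): abd, abf, acd, ace, aef, bde, beg, bfg, cdf, ceg, cfg, def

so the chain groups are C_0 ≅ Z^7, C_1 ≅ Z^18, C_2 ≅ Z^12.

Boundary ∂_1: C_1 → C_0 sends each edge [p,q] (with p < q) to q − p.
The 7×18 boundary matrix has rank 6 and Smith normal form diag(1,1,1,1,1,1).

Boundary ∂_2: C_2 → C_1 acts by ∂[p,q,r] = [q,r] − [p,r] + [p,q]. For instance
  ∂acd = cd − ad + ac,
  ∂def = ef − df + de.
As a 18×12 matrix over Z this has rank 12, with invariant factors (1,1,1,1,1,1,1,1,1,1,1,2).

Computing H_k = (kernel of ∂_k) / (image of ∂_{k+1}):

  H_2: rank ker ∂_2 − rank ∂_3 = (12 − 12) − 0 = 0, and there is no ∂_3, so H_2 = 0.

H_2 ≅ 0.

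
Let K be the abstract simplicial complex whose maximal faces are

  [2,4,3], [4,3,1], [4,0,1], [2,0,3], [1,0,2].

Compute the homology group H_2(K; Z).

H_2 ≅ 0.

Order the vertices as 0 < 1 < 2 < 3 < 4. Listing each simplex with vertices in this order, K has dimension 2 with simplices:

  0-simplices (5): [0], [1], [2], [3], [4]
  1-simplices (10): [0,1], [0,2], [0,3], [0,4], [1,2], [1,3], [1,4], [2,3], [2,4], [3,4]
  2-simplices (5): [0,1,2], [0,1,4], [0,2,3], [1,3,4], [2,3,4]

giving chain groups C_0 ≅ Z^5, C_1 ≅ Z^10, C_2 ≅ Z^5.

∂_1: C_1 → C_0 sends each edge [p,q] (with p < q) to q − p.
The 5×10 boundary matrix has rank 4 and Smith normal form diag(1,1,1,1).

Boundary ∂_2: C_2 → C_1 acts by ∂[p,q,r] = [q,r] − [p,r] + [p,q]. For instance
  ∂[0,1,2] = [1,2] − [0,2] + [0,1],
  ∂[1,3,4] = [3,4] − [1,4] + [1,3].
This gives a 10×5 integer matrix of rank 5; reducing to Smith normal form yields diagonal entries (1,1,1,1,1).

From H_k ≅ ker(∂_k) / im(∂_{k+1}) we obtain:

  H_2: rank ker ∂_2 − rank ∂_3 = (5 − 5) − 0 = 0, and there is no ∂_3, so H_2 = 0.

(K is a triangulation of the Möbius band.)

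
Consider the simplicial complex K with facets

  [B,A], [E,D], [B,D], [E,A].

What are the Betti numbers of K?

Fix the vertex order A < B < D < E and write every simplex with vertices in increasing order. Then dim K = 1 and the simplices of K are:

  0-simplices (4): A, B, D, E
  1-simplices (4): AB, AE, BD, DE

Hence C_0 ≅ Z^4, C_1 ≅ Z^4.

Boundary ∂_1: C_1 → C_0 is given by ∂[p,q] = [q] − [p].
The 4×4 boundary matrix has rank 3 and Smith normal form diag(1,1,1).

Now H_k = ker ∂_k / im ∂_{k+1}, so:

  H_0: rank C_0 − rank ∂_1 = 4 − 3 = 1, and the invariant factors of ∂_1 are all 1, so H_0 ≅ Z.
  H_1: rank ker ∂_1 − rank ∂_2 = (4 − 3) − 0 = 1, and there is no ∂_2, so H_1 ≅ Z.

(K is a triangulation of the circle S^1.)

Hence the Betti numbers are b_0 = 1, b_1 = 1.

b_0 = 1, b_1 = 1.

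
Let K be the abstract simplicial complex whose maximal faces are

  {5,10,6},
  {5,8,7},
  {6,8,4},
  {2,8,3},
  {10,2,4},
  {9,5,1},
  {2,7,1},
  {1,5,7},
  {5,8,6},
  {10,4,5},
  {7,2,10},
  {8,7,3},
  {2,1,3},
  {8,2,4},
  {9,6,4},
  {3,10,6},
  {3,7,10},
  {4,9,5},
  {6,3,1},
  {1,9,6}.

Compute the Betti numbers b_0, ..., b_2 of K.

We work with the vertex ordering 1 < 2 < 3 < 4 < 5 < 6 < 7 < 8 < 9 < 10. The simplices of K, each written with vertices in increasing order, are:

  0-simplices (10): [1], [2], [3], [4], [5], [6], [7], [8], [9], [10]
  1-simplices (30): (30 of them)
  2-simplices (20): (20 of them)

so the chain groups are C_0 ≅ Z^10, C_1 ≅ Z^30, C_2 ≅ Z^20.

Boundary ∂_1: C_1 → C_0 is given by ∂[p,q] = [q] − [p].
As a 10×30 matrix over Z this has rank 9, with invariant factors (1,1,1,1,1,1,1,1,1).

The boundary map ∂_2: C_2 → C_1 sends each 2-simplex [p,q,r] to [q,r] − [p,r] + [p,q]. For instance
  ∂[4,5,9] = [5,9] − [4,9] + [4,5],
  ∂[5,7,8] = [7,8] − [5,8] + [5,7].
As a 30×20 matrix over Z this has rank 20, with invariant factors (1,1,1,1,1,1,1,1,1,1,1,1,1,1,1,1,1,1,1,2).

Reading off H_k = ker ∂_k / im ∂_{k+1}:

  H_0: rank C_0 − rank ∂_1 = 10 − 9 = 1, and the invariant factors of ∂_1 are all 1, so H_0 = Z.
  H_1: rank ker ∂_1 − rank ∂_2 = (30 − 9) − 20 = 1, and ∂_2 has invariant factor 2 > 1, so H_1 = Z ⊕ Z/2Z.
  H_2: rank ker ∂_2 − rank ∂_3 = (20 − 20) − 0 = 0, and there is no ∂_3, so H_2 = 0.

(K is a triangulation of the Klein bottle.)

Hence the Betti numbers are b_0 = 1, b_1 = 1, b_2 = 0.

b_0 = 1, b_1 = 1, b_2 = 0.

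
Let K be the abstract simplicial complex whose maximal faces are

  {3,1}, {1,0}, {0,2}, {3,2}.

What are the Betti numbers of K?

b_0 = 1, b_1 = 1.

Order the vertices as 0 < 1 < 2 < 3. Listing each simplex with vertices in this order, K has dimension 1 with simplices:

  0-simplices (4): [0], [1], [2], [3]
  1-simplices (4): [0,1], [0,2], [1,3], [2,3]

Hence C_0 ≅ Z^4, C_1 ≅ Z^4.

Boundary ∂_1: C_1 → C_0 is given by ∂[p,q] = [q] − [p]. For instance
  ∂[1,3] = [3] − [1].
This gives a 4×4 integer matrix of rank 3; reducing to Smith normal form yields diagonal entries (1,1,1).

Computing H_k = (kernel of ∂_k) / (image of ∂_{k+1}):

  H_0: rank C_0 − rank ∂_1 = 4 − 3 = 1, and the invariant factors of ∂_1 are all 1, so H_0 = Z.
  H_1: rank ker ∂_1 − rank ∂_2 = (4 − 3) − 0 = 1, and there is no ∂_2, so H_1 = Z.

As a check, the Euler characteristic is 4 − 4 = 0, which agrees with 1 − 1 = 0.
(K is a triangulation of the circle S^1.)

Hence the Betti numbers are b_0 = 1, b_1 = 1.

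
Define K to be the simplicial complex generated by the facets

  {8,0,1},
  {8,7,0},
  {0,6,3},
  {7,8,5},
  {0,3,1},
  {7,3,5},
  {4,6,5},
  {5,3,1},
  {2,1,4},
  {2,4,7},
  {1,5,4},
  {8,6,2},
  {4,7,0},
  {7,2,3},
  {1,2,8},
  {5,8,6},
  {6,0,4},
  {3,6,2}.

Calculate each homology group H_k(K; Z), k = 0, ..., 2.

Take the total order 0 < 1 < 2 < 3 < 4 < 5 < 6 < 7 < 8 on the vertex set. Then K (dimension 2) consists of the simplices:

  0-simplices (9): [0], [1], [2], [3], [4], [5], [6], [7], [8]
  1-simplices (27): (27 of them)
  2-simplices (18): [0,1,3], [0,1,8], [0,3,6], [0,4,6], [0,4,7], [0,7,8], [1,2,4], [1,2,8], [1,3,5], [1,4,5], [2,3,6], [2,3,7], [2,4,7], [2,6,8], [3,5,7], [4,5,6], [5,6,8], [5,7,8]

giving chain groups C_0 ≅ Z^9, C_1 ≅ Z^27, C_2 ≅ Z^18.

∂_1: C_1 → C_0 maps an edge to its endpoints' difference, ∂[p,q] = q − p. For instance
  ∂[0,1] = [1] − [0].
The 9×27 boundary matrix has rank 8 and Smith normal form diag(1,1,1,1,1,1,1,1).

∂_2: C_2 → C_1 sends each 2-simplex [p,q,r] to [q,r] − [p,r] + [p,q]. For instance
  ∂[2,4,7] = [4,7] − [2,7] + [2,4],
  ∂[3,5,7] = [5,7] − [3,7] + [3,5].
As a 27×18 matrix over Z this has rank 17, with invariant factors (1,1,1,1,1,1,1,1,1,1,1,1,1,1,1,1,1).

From H_k ≅ ker(∂_k) / im(∂_{k+1}) we obtain:

  H_0: rank C_0 − rank ∂_1 = 9 − 8 = 1, and the invariant factors of ∂_1 are all 1, so H_0 ≅ Z.
  H_1: rank ker ∂_1 − rank ∂_2 = (27 − 8) − 17 = 2, and the invariant factors of ∂_2 are all 1, so H_1 ≅ Z^2.
  H_2: rank ker ∂_2 − rank ∂_3 = (18 − 17) − 0 = 1, and there is no ∂_3, so H_2 ≅ Z.

(K is a triangulation of the torus T^2.)

H_0 ≅ Z,  H_1 ≅ Z^2,  H_2 ≅ Z.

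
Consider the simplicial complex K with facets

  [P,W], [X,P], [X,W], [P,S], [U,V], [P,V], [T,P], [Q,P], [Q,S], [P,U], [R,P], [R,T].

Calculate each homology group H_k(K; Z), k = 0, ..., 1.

Order the vertices as P < Q < R < S < T < U < V < W < X. Listing each simplex with vertices in this order, K has dimension 1 with simplices:

  0-simplices (9): P, Q, R, S, T, U, V, W, X
  1-simplices (12): PQ, PR, PS, PT, PU, PV, PW, PX, QS, RT, UV, WX

Hence C_0 ≅ Z^9, C_1 ≅ Z^12.

The boundary map ∂_1: C_1 → C_0 maps an edge to its endpoints' difference, ∂[p,q] = q − p.
The 9×12 boundary matrix has rank 8 and Smith normal form diag(1,1,1,1,1,1,1,1).

Computing H_k = (kernel of ∂_k) / (image of ∂_{k+1}):

  H_0: rank C_0 − rank ∂_1 = 9 − 8 = 1, and the invariant factors of ∂_1 are all 1, so H_0 ≅ Z.
  H_1: rank ker ∂_1 − rank ∂_2 = (12 − 8) − 0 = 4, and there is no ∂_2, so H_1 ≅ Z^4.

(K is a triangulation of a wedge of 4 circles.)

H_0 = Z,  H_1 = Z^4.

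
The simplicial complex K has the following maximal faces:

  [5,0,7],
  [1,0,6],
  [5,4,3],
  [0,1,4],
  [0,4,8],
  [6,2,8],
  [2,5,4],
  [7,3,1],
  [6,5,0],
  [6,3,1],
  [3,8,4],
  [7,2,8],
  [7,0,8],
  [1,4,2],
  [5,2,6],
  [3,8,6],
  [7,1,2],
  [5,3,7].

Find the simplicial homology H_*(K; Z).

H_0 ≅ Z,  H_1 ≅ Z^2,  H_2 ≅ Z.

We work with the vertex ordering 0 < 1 < 2 < 3 < 4 < 5 < 6 < 7 < 8. The simplices of K, each written with vertices in increasing order, are:

  0-simplices (9): [0], [1], [2], [3], [4], [5], [6], [7], [8]
  1-simplices (27): (27 of them)
  2-simplices (18): [0,1,4], [0,1,6], [0,4,8], [0,5,6], [0,5,7], [0,7,8], [1,2,4], [1,2,7], [1,3,6], [1,3,7], [2,4,5], [2,5,6], [2,6,8], [2,7,8], [3,4,5], [3,4,8], [3,5,7], [3,6,8]

so the chain groups are C_0 ≅ Z^9, C_1 ≅ Z^27, C_2 ≅ Z^18.

∂_1: C_1 → C_0 maps an edge to its endpoints' difference, ∂[p,q] = q − p.
As a 9×27 matrix over Z this has rank 8, with invariant factors (1,1,1,1,1,1,1,1).

∂_2: C_2 → C_1 acts by ∂[p,q,r] = [q,r] − [p,r] + [p,q]. For instance
  ∂[0,1,4] = [1,4] − [0,4] + [0,1],
  ∂[2,4,5] = [4,5] − [2,5] + [2,4].
The 27×18 boundary matrix has rank 17 and Smith normal form diag(1,1,1,1,1,1,1,1,1,1,1,1,1,1,1,1,1).

From H_k ≅ ker(∂_k) / im(∂_{k+1}) we obtain:

  H_0: rank C_0 − rank ∂_1 = 9 − 8 = 1, and the invariant factors of ∂_1 are all 1, so H_0 = Z.
  H_1: rank ker ∂_1 − rank ∂_2 = (27 − 8) − 17 = 2, and the invariant factors of ∂_2 are all 1, so H_1 = Z^2.
  H_2: rank ker ∂_2 − rank ∂_3 = (18 − 17) − 0 = 1, and there is no ∂_3, so H_2 = Z.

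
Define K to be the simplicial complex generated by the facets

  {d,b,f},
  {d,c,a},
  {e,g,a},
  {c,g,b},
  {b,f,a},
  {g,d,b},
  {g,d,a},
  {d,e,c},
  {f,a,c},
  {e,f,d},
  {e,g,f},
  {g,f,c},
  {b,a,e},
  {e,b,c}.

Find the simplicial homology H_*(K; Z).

H_0 = Z,  H_1 = Z^2,  H_2 = Z.

K has 7 vertices, 21 edges, 14 triangles.
rank ∂_0 = 0, rank ∂_1 = 6 ⇒ b_0 = 7 − 0 − 6 = 1; all invariant factors of ∂_1 are 1 so no torsion. So H_0 ≅ Z.
rank ∂_1 = 6, rank ∂_2 = 13 ⇒ b_1 = 21 − 6 − 13 = 2; all invariant factors of ∂_2 are 1 so no torsion. So H_1 ≅ Z^2.
rank ∂_2 = 13, rank ∂_3 = 0 ⇒ b_2 = 14 − 13 − 0 = 1. So H_2 ≅ Z.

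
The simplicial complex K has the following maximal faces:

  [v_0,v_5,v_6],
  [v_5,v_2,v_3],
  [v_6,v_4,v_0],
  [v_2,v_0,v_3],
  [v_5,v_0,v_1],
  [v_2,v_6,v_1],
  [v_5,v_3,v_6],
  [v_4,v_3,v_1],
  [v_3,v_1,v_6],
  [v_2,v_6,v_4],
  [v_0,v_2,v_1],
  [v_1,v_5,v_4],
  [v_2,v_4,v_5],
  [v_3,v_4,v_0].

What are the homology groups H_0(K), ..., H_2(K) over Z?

H_0 = Z,  H_1 = Z^2,  H_2 = Z.

K has 7 vertices, 21 edges, 14 triangles.
rank ∂_0 = 0, rank ∂_1 = 6 ⇒ b_0 = 7 − 0 − 6 = 1; all invariant factors of ∂_1 are 1 so no torsion. So H_0 ≅ Z.
rank ∂_1 = 6, rank ∂_2 = 13 ⇒ b_1 = 21 − 6 − 13 = 2; all invariant factors of ∂_2 are 1 so no torsion. So H_1 ≅ Z^2.
rank ∂_2 = 13, rank ∂_3 = 0 ⇒ b_2 = 14 − 13 − 0 = 1. So H_2 ≅ Z.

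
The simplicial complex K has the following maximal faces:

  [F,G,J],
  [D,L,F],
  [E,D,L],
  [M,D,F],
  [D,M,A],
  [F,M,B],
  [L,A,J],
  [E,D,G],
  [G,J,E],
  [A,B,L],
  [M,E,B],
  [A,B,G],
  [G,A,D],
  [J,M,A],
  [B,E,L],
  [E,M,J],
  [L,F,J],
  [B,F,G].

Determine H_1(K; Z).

H_1 ≅ Z^2.

Fix the vertex order A < B < D < E < F < G < J < L < M and write every simplex with vertices in increasing order. Then dim K = 2 and the simplices of K are:

  0-simplices (9): A, B, D, E, F, G, J, L, M
  1-simplices (27): AB, AD, AG, AJ, AL, AM, BE, BF, BG, BL, BM, DE, DF, DG, DL, DM, EG, EJ, EL, EM, FG, FJ, FL, FM, GJ, JL, JM
  2-simplices (18): ABG, ABL, ADG, ADM, AJL, AJM, BEL, BEM, BFG, BFM, DEG, DEL, DFL, DFM, EGJ, EJM, FGJ, FJL

giving chain groups C_0 ≅ Z^9, C_1 ≅ Z^27, C_2 ≅ Z^18.

Boundary ∂_1: C_1 → C_0 maps an edge to its endpoints' difference, ∂[p,q] = q − p. For instance
  ∂DM = M − D.
This gives a 9×27 integer matrix of rank 8; reducing to Smith normal form yields diagonal entries (1,1,1,1,1,1,1,1).

Boundary ∂_2: C_2 → C_1 maps a triangle to the signed sum of its edges. For instance
  ∂ABG = BG − AG + AB,
  ∂FGJ = GJ − FJ + FG.
This gives a 27×18 integer matrix of rank 17; reducing to Smith normal form yields diagonal entries (1,1,1,1,1,1,1,1,1,1,1,1,1,1,1,1,1).

Computing H_k = (kernel of ∂_k) / (image of ∂_{k+1}):

  H_1: rank ker ∂_1 − rank ∂_2 = (27 − 8) − 17 = 2, and the invariant factors of ∂_2 are all 1, so H_1 = Z^2.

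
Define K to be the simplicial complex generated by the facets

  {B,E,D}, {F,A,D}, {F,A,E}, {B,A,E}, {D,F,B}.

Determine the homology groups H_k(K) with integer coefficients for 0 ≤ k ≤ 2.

H_0 ≅ Z,  H_1 ≅ Z,  H_2 = 0.

Fix the vertex order A < B < D < E < F and write every simplex with vertices in increasing order. Then dim K = 2 and the simplices of K are:

  0-simplices (5): A, B, D, E, F
  1-simplices (10): AB, AD, AE, AF, BD, BE, BF, DE, DF, EF
  2-simplices (5): ABE, ADF, AEF, BDE, BDF

giving chain groups C_0 ≅ Z^5, C_1 ≅ Z^10, C_2 ≅ Z^5.

∂_1: C_1 → C_0 sends each edge [p,q] (with p < q) to q − p. For instance
  ∂BD = D − B.
This gives a 5×10 integer matrix of rank 4; reducing to Smith normal form yields diagonal entries (1,1,1,1).

The boundary map ∂_2: C_2 → C_1 acts by ∂[p,q,r] = [q,r] − [p,r] + [p,q]. For instance
  ∂ABE = BE − AE + AB,
  ∂AEF = EF − AF + AE.
The resulting 10×5 matrix has rank 5, and its Smith normal form has invariant factors (1,1,1,1,1).

Computing H_k = (kernel of ∂_k) / (image of ∂_{k+1}):

  H_0: rank C_0 − rank ∂_1 = 5 − 4 = 1, and the invariant factors of ∂_1 are all 1, so H_0 ≅ Z.
  H_1: rank ker ∂_1 − rank ∂_2 = (10 − 4) − 5 = 1, and the invariant factors of ∂_2 are all 1, so H_1 ≅ Z.
  H_2: rank ker ∂_2 − rank ∂_3 = (5 − 5) − 0 = 0, and there is no ∂_3, so H_2 ≅ 0.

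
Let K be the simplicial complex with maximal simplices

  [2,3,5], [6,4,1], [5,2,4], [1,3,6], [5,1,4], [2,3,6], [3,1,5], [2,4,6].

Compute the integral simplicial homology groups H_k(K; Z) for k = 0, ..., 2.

H_0 = Z,  H_1 = 0,  H_2 = Z.

K has 6 vertices, 12 edges, 8 triangles.
rank ∂_0 = 0, rank ∂_1 = 5 ⇒ b_0 = 6 − 0 − 5 = 1; all invariant factors of ∂_1 are 1 so no torsion. So H_0 ≅ Z.
rank ∂_1 = 5, rank ∂_2 = 7 ⇒ b_1 = 12 − 5 − 7 = 0; all invariant factors of ∂_2 are 1 so no torsion. So H_1 ≅ 0.
rank ∂_2 = 7, rank ∂_3 = 0 ⇒ b_2 = 8 − 7 − 0 = 1. So H_2 ≅ Z.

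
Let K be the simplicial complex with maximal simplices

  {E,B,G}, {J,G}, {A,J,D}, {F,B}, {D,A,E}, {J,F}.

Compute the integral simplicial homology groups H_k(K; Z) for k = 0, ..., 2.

Order the vertices as A < B < D < E < F < G < J. Listing each simplex with vertices in this order, K has dimension 2 with simplices:

  0-simplices (7): A, B, D, E, F, G, J
  1-simplices (11): AD, AE, AJ, BE, BF, BG, DE, DJ, EG, FJ, GJ
  2-simplices (3): ADE, ADJ, BEG

giving chain groups C_0 ≅ Z^7, C_1 ≅ Z^11, C_2 ≅ Z^3.

∂_1: C_1 → C_0 sends each edge [p,q] (with p < q) to q − p.
The resulting 7×11 matrix has rank 6, and its Smith normal form has invariant factors (1,1,1,1,1,1).

∂_2: C_2 → C_1 acts by ∂[p,q,r] = [q,r] − [p,r] + [p,q]. For instance
  ∂BEG = EG − BG + BE,
  ∂ADJ = DJ − AJ + AD.
The resulting 11×3 matrix has rank 3, and its Smith normal form has invariant factors (1,1,1).

From H_k ≅ ker(∂_k) / im(∂_{k+1}) we obtain:

  H_0: rank C_0 − rank ∂_1 = 7 − 6 = 1, and the invariant factors of ∂_1 are all 1, so H_0 ≅ Z.
  H_1: rank ker ∂_1 − rank ∂_2 = (11 − 6) − 3 = 2, and the invariant factors of ∂_2 are all 1, so H_1 ≅ Z^2.
  H_2: rank ker ∂_2 − rank ∂_3 = (3 − 3) − 0 = 0, and there is no ∂_3, so H_2 ≅ 0.

H_0 = Z,  H_1 = Z^2,  H_2 = 0.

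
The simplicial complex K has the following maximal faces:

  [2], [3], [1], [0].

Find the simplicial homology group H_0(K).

K has 4 vertices.
rank ∂_0 = 0, rank ∂_1 = 0 ⇒ b_0 = 4 − 0 − 0 = 4. So H_0 ≅ Z^4.

H_0 ≅ Z^4.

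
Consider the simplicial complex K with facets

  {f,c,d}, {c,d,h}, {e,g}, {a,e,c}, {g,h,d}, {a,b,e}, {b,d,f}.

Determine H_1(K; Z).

Fix the vertex order a < b < c < d < e < f < g < h and write every simplex with vertices in increasing order. Then dim K = 2 and the simplices of K are:

  0-simplices (8): a, b, c, d, e, f, g, h
  1-simplices (15): ab, ac, ae, bd, be, bf, cd, ce, cf, ch, df, dg, dh, eg, gh
  2-simplices (6): abe, ace, bdf, cdf, cdh, dgh

so the chain groups are C_0 ≅ Z^8, C_1 ≅ Z^15, C_2 ≅ Z^6.

The boundary map ∂_1: C_1 → C_0 sends each edge [p,q] (with p < q) to q − p. For instance
  ∂bf = f − b.
The 8×15 boundary matrix has rank 7 and Smith normal form diag(1,1,1,1,1,1,1).

Boundary ∂_2: C_2 → C_1 maps a triangle to the signed sum of its edges. For instance
  ∂cdh = dh − ch + cd,
  ∂ace = ce − ae + ac.
The 15×6 boundary matrix has rank 6 and Smith normal form diag(1,1,1,1,1,1).

From H_k ≅ ker(∂_k) / im(∂_{k+1}) we obtain:

  H_1: rank ker ∂_1 − rank ∂_2 = (15 − 7) − 6 = 2, and the invariant factors of ∂_2 are all 1, so H_1 ≅ Z^2.

H_1 ≅ Z^2.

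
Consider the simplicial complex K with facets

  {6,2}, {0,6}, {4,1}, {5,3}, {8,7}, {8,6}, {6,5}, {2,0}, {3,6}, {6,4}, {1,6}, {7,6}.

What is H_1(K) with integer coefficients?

We work with the vertex ordering 0 < 1 < 2 < 3 < 4 < 5 < 6 < 7 < 8. The simplices of K, each written with vertices in increasing order, are:

  0-simplices (9): [0], [1], [2], [3], [4], [5], [6], [7], [8]
  1-simplices (12): [0,2], [0,6], [1,4], [1,6], [2,6], [3,5], [3,6], [4,6], [5,6], [6,7], [6,8], [7,8]

Hence C_0 ≅ Z^9, C_1 ≅ Z^12.

∂_1: C_1 → C_0 maps an edge to its endpoints' difference, ∂[p,q] = q − p. For instance
  ∂[1,4] = [4] − [1].
As a 9×12 matrix over Z this has rank 8, with invariant factors (1,1,1,1,1,1,1,1).

From H_k ≅ ker(∂_k) / im(∂_{k+1}) we obtain:

  H_1: rank ker ∂_1 − rank ∂_2 = (12 − 8) − 0 = 4, and there is no ∂_2, so H_1 ≅ Z^4.

H_1 ≅ Z^4.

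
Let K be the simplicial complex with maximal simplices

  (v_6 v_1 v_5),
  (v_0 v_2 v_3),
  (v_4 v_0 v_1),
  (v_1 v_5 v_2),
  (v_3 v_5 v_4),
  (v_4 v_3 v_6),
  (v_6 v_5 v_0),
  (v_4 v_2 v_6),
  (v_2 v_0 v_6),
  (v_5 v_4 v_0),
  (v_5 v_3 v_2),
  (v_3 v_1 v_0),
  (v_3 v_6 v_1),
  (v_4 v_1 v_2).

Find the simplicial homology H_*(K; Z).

Fix the vertex order v_0 < v_1 < v_2 < v_3 < v_4 < v_5 < v_6 and write every simplex with vertices in increasing order. Then dim K = 2 and the simplices of K are:

  0-simplices (7): [v_0], [v_1], [v_2], [v_3], [v_4], [v_5], [v_6]
  1-simplices (21): (21 of them)
  2-simplices (14): (14 of them)

giving chain groups C_0 ≅ Z^7, C_1 ≅ Z^21, C_2 ≅ Z^14.

∂_1: C_1 → C_0 maps an edge to its endpoints' difference, ∂[p,q] = q − p. For instance
  ∂[v_2,v_4] = [v_4] − [v_2].
This gives a 7×21 integer matrix of rank 6; reducing to Smith normal form yields diagonal entries (1,1,1,1,1,1).

∂_2: C_2 → C_1 sends each 2-simplex [p,q,r] to [q,r] − [p,r] + [p,q]. For instance
  ∂[v_1,v_3,v_6] = [v_3,v_6] − [v_1,v_6] + [v_1,v_3],
  ∂[v_0,v_1,v_4] = [v_1,v_4] − [v_0,v_4] + [v_0,v_1].
This gives a 21×14 integer matrix of rank 13; reducing to Smith normal form yields diagonal entries (1,1,1,1,1,1,1,1,1,1,1,1,1).

Reading off H_k = ker ∂_k / im ∂_{k+1}:

  H_0: rank C_0 − rank ∂_1 = 7 − 6 = 1, and the invariant factors of ∂_1 are all 1, so H_0 = Z.
  H_1: rank ker ∂_1 − rank ∂_2 = (21 − 6) − 13 = 2, and the invariant factors of ∂_2 are all 1, so H_1 = Z^2.
  H_2: rank ker ∂_2 − rank ∂_3 = (14 − 13) − 0 = 1, and there is no ∂_3, so H_2 = Z.

H_0 ≅ Z,  H_1 ≅ Z^2,  H_2 ≅ Z.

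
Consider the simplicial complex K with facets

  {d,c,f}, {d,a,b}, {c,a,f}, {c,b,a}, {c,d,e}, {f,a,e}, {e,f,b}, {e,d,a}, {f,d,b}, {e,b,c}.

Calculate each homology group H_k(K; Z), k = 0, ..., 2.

Take the total order a < b < c < d < e < f on the vertex set. Then K (dimension 2) consists of the simplices:

  0-simplices (6): a, b, c, d, e, f
  1-simplices (15): ab, ac, ad, ae, af, bc, bd, be, bf, cd, ce, cf, de, df, ef
  2-simplices (10): abc, abd, acf, ade, aef, bce, bdf, bef, cde, cdf

giving chain groups C_0 ≅ Z^6, C_1 ≅ Z^15, C_2 ≅ Z^10.

Boundary ∂_1: C_1 → C_0 sends each edge [p,q] (with p < q) to q − p. For instance
  ∂bf = f − b.
The 6×15 boundary matrix has rank 5 and Smith normal form diag(1,1,1,1,1).

Boundary ∂_2: C_2 → C_1 maps a triangle to the signed sum of its edges. For instance
  ∂bef = ef − bf + be,
  ∂bce = ce − be + bc.
The resulting 15×10 matrix has rank 10, and its Smith normal form has invariant factors (1,1,1,1,1,1,1,1,1,2).

From H_k ≅ ker(∂_k) / im(∂_{k+1}) we obtain:

  H_0: rank C_0 − rank ∂_1 = 6 − 5 = 1, and the invariant factors of ∂_1 are all 1, so H_0 ≅ Z.
  H_1: rank ker ∂_1 − rank ∂_2 = (15 − 5) − 10 = 0, and ∂_2 has invariant factor 2 > 1, so H_1 ≅ Z/2.
  H_2: rank ker ∂_2 − rank ∂_3 = (10 − 10) − 0 = 0, and there is no ∂_3, so H_2 ≅ 0.

As a check, the Euler characteristic is 6 − 15 + 10 = 1, which agrees with 1 − 0 + 0 = 1.
(K is a triangulation of the real projective plane RP^2.)

H_0 = Z,  H_1 = Z/2,  H_2 = 0.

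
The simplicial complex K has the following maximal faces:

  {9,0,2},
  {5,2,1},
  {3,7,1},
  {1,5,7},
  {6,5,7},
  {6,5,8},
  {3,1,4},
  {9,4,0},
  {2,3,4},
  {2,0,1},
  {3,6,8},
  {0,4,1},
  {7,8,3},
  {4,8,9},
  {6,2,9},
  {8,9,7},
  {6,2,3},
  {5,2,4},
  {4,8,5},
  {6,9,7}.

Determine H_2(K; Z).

H_2 ≅ 0.

Order the vertices as 0 < 1 < 2 < 3 < 4 < 5 < 6 < 7 < 8 < 9. Listing each simplex with vertices in this order, K has dimension 2 with simplices:

  0-simplices (10): [0], [1], [2], [3], [4], [5], [6], [7], [8], [9]
  1-simplices (30): (30 of them)
  2-simplices (20): (20 of them)

giving chain groups C_0 ≅ Z^10, C_1 ≅ Z^30, C_2 ≅ Z^20.

∂_1: C_1 → C_0 is given by ∂[p,q] = [q] − [p]. For instance
  ∂[4,9] = [9] − [4].
The 10×30 boundary matrix has rank 9 and Smith normal form diag(1,1,1,1,1,1,1,1,1).

The boundary map ∂_2: C_2 → C_1 acts by ∂[p,q,r] = [q,r] − [p,r] + [p,q]. For instance
  ∂[5,6,7] = [6,7] − [5,7] + [5,6],
  ∂[2,4,5] = [4,5] − [2,5] + [2,4].
The resulting 30×20 matrix has rank 20, and its Smith normal form has invariant factors (1,1,1,1,1,1,1,1,1,1,1,1,1,1,1,1,1,1,1,2).

From H_k ≅ ker(∂_k) / im(∂_{k+1}) we obtain:

  H_2: rank ker ∂_2 − rank ∂_3 = (20 − 20) − 0 = 0, and there is no ∂_3, so H_2 = 0.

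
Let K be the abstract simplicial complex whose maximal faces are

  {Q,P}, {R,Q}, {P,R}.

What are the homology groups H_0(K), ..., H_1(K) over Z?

H_0 = Z,  H_1 = Z.

Order the vertices as P < Q < R. Listing each simplex with vertices in this order, K has dimension 1 with simplices:

  0-simplices (3): P, Q, R
  1-simplices (3): PQ, PR, QR

so the chain groups are C_0 ≅ Z^3, C_1 ≅ Z^3.

∂_1: C_1 → C_0 maps an edge to its endpoints' difference, ∂[p,q] = q − p. For instance
  ∂PR = R − P.
The 3×3 boundary matrix has rank 2 and Smith normal form diag(1,1).

Now H_k = ker ∂_k / im ∂_{k+1}, so:

  H_0: rank C_0 − rank ∂_1 = 3 − 2 = 1, and the invariant factors of ∂_1 are all 1, so H_0 = Z.
  H_1: rank ker ∂_1 − rank ∂_2 = (3 − 2) − 0 = 1, and there is no ∂_2, so H_1 = Z.

As a check, the Euler characteristic is 3 − 3 = 0, which agrees with 1 − 1 = 0.
(K is a triangulation of the circle S^1.)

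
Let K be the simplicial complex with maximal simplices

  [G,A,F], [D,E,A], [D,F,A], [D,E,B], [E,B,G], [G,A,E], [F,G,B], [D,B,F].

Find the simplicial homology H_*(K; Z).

Take the total order A < B < D < E < F < G on the vertex set. Then K (dimension 2) consists of the simplices:

  0-simplices (6): A, B, D, E, F, G
  1-simplices (12): AD, AE, AF, AG, BD, BE, BF, BG, DE, DF, EG, FG
  2-simplices (8): ADE, ADF, AEG, AFG, BDE, BDF, BEG, BFG

giving chain groups C_0 ≅ Z^6, C_1 ≅ Z^12, C_2 ≅ Z^8.

∂_1: C_1 → C_0 is given by ∂[p,q] = [q] − [p]. For instance
  ∂BD = D − B.
The 6×12 boundary matrix has rank 5 and Smith normal form diag(1,1,1,1,1).

∂_2: C_2 → C_1 maps a triangle to the signed sum of its edges. For instance
  ∂BDE = DE − BE + BD,
  ∂BFG = FG − BG + BF.
The resulting 12×8 matrix has rank 7, and its Smith normal form has invariant factors (1,1,1,1,1,1,1).

From H_k ≅ ker(∂_k) / im(∂_{k+1}) we obtain:

  H_0: rank C_0 − rank ∂_1 = 6 − 5 = 1, and the invariant factors of ∂_1 are all 1, so H_0 ≅ Z.
  H_1: rank ker ∂_1 − rank ∂_2 = (12 − 5) − 7 = 0, and the invariant factors of ∂_2 are all 1, so H_1 ≅ 0.
  H_2: rank ker ∂_2 − rank ∂_3 = (8 − 7) − 0 = 1, and there is no ∂_3, so H_2 ≅ Z.

H_0 ≅ Z,  H_1 = 0,  H_2 ≅ Z.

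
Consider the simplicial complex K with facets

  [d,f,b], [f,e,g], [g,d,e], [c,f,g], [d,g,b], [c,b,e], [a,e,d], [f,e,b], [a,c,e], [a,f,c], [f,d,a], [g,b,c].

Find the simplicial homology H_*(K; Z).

Fix the vertex order a < b < c < d < e < f < g and write every simplex with vertices in increasing order. Then dim K = 2 and the simplices of K are:

  0-simplices (7): a, b, c, d, e, f, g
  1-simplices (18): ac, ad, ae, af, bc, bd, be, bf, bg, ce, cf, cg, de, df, dg, ef, eg, fg
  2-simplices (12): ace, acf, ade, adf, bce, bcg, bdf, bdg, bef, cfg, deg, efg

Hence C_0 ≅ Z^7, C_1 ≅ Z^18, C_2 ≅ Z^12.

∂_1: C_1 → C_0 maps an edge to its endpoints' difference, ∂[p,q] = q − p. For instance
  ∂bg = g − b.
As a 7×18 matrix over Z this has rank 6, with invariant factors (1,1,1,1,1,1).

The boundary map ∂_2: C_2 → C_1 maps a triangle to the signed sum of its edges. For instance
  ∂ace = ce − ae + ac,
  ∂bce = ce − be + bc.
The resulting 18×12 matrix has rank 12, and its Smith normal form has invariant factors (1,1,1,1,1,1,1,1,1,1,1,2).

Reading off H_k = ker ∂_k / im ∂_{k+1}:

  H_0: rank C_0 − rank ∂_1 = 7 − 6 = 1, and the invariant factors of ∂_1 are all 1, so H_0 ≅ Z.
  H_1: rank ker ∂_1 − rank ∂_2 = (18 − 6) − 12 = 0, and ∂_2 has invariant factor 2 > 1, so H_1 ≅ Z/2Z.
  H_2: rank ker ∂_2 − rank ∂_3 = (12 − 12) − 0 = 0, and there is no ∂_3, so H_2 ≅ 0.

H_0 = Z,  H_1 = Z/2Z,  H_2 = 0.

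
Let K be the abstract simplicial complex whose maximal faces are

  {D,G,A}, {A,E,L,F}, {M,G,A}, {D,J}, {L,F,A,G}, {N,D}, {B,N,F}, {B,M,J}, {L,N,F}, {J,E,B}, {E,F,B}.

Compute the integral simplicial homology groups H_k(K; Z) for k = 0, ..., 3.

H_0 = Z,  H_1 = Z^3,  H_2 = 0,  H_3 = 0.

We work with the vertex ordering A < B < D < E < F < G < J < L < M < N. The simplices of K, each written with vertices in increasing order, are:

  0-simplices (10): A, B, D, E, F, G, J, L, M, N
  1-simplices (24): AD, AE, AF, AG, AL, AM, BE, BF, BJ, BM, BN, DG, DJ, DN, EF, EJ, EL, FG, FL, FN, GL, GM, JM, LN
  2-simplices (14): ADG, AEF, AEL, AFG, AFL, AGL, AGM, BEF, BEJ, BFN, BJM, EFL, FGL, FLN
  3-simplices (2): AEFL, AFGL

Hence C_0 ≅ Z^10, C_1 ≅ Z^24, C_2 ≅ Z^14, C_3 ≅ Z^2.

Boundary ∂_1: C_1 → C_0 maps an edge to its endpoints' difference, ∂[p,q] = q − p. For instance
  ∂BM = M − B.
The resulting 10×24 matrix has rank 9, and its Smith normal form has invariant factors (1,1,1,1,1,1,1,1,1).

The boundary map ∂_2: C_2 → C_1 sends each 2-simplex [p,q,r] to [q,r] − [p,r] + [p,q]. For instance
  ∂BEJ = EJ − BJ + BE,
  ∂AGM = GM − AM + AG.
As a 24×14 matrix over Z this has rank 12, with invariant factors (1,1,1,1,1,1,1,1,1,1,1,1).

∂_3: C_3 → C_2 sends each 3-simplex σ to the alternating sum Σ_i (−1)^i (σ with its i-th vertex removed). For instance
  ∂AFGL = FGL − AGL + AFL − AFG,
  ∂AEFL = EFL − AFL + AEL − AEF.
As a 14×2 matrix over Z this has rank 2, with invariant factors (1,1).

Now H_k = ker ∂_k / im ∂_{k+1}, so:

  H_0: rank C_0 − rank ∂_1 = 10 − 9 = 1, and the invariant factors of ∂_1 are all 1, so H_0 = Z.
  H_1: rank ker ∂_1 − rank ∂_2 = (24 − 9) − 12 = 3, and the invariant factors of ∂_2 are all 1, so H_1 = Z^3.
  H_2: rank ker ∂_2 − rank ∂_3 = (14 − 12) − 2 = 0, and the invariant factors of ∂_3 are all 1, so H_2 = 0.
  H_3: rank ker ∂_3 − rank ∂_4 = (2 − 2) − 0 = 0, and there is no ∂_4, so H_3 = 0.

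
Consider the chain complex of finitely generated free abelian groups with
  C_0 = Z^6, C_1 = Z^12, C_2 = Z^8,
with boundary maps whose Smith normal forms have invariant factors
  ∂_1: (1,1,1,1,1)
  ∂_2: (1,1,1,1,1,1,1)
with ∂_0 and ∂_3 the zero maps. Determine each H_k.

H_0: b_0 = 6 − 0 − 5 = 1; torsion from ∂_1 factors > 1: none. So H_0 ≅ Z.
H_1: b_1 = 12 − 5 − 7 = 0; torsion from ∂_2 factors > 1: none. So H_1 ≅ 0.
H_2: b_2 = 8 − 7 − 0 = 1; torsion from ∂_3 factors > 1: none. So H_2 ≅ Z.

H_0 ≅ Z,  H_1 = 0,  H_2 ≅ Z.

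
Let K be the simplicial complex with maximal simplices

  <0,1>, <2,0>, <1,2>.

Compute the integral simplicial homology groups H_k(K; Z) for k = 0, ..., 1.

K has 3 vertices, 3 edges.
rank ∂_0 = 0, rank ∂_1 = 2 ⇒ b_0 = 3 − 0 − 2 = 1; all invariant factors of ∂_1 are 1 so no torsion. So H_0 = Z.
rank ∂_1 = 2, rank ∂_2 = 0 ⇒ b_1 = 3 − 2 − 0 = 1. So H_1 = Z.

H_0 ≅ Z,  H_1 ≅ Z.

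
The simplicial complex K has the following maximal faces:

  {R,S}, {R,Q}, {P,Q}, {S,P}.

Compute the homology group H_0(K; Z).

H_0 = Z.

Take the total order P < Q < R < S on the vertex set. Then K (dimension 1) consists of the simplices:

  0-simplices (4): P, Q, R, S
  1-simplices (4): PQ, PS, QR, RS

Hence C_0 ≅ Z^4, C_1 ≅ Z^4.

∂_1: C_1 → C_0 sends each edge [p,q] (with p < q) to q − p.
As a 4×4 matrix over Z this has rank 3, with invariant factors (1,1,1).

From H_k ≅ ker(∂_k) / im(∂_{k+1}) we obtain:

  H_0: rank C_0 − rank ∂_1 = 4 − 3 = 1, and the invariant factors of ∂_1 are all 1, so H_0 ≅ Z.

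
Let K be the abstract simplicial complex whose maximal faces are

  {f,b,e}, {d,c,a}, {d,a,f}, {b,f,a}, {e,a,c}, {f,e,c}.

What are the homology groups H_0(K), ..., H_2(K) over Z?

Order the vertices as a < b < c < d < e < f. Listing each simplex with vertices in this order, K has dimension 2 with simplices:

  0-simplices (6): a, b, c, d, e, f
  1-simplices (12): ab, ac, ad, ae, af, be, bf, cd, ce, cf, df, ef
  2-simplices (6): abf, acd, ace, adf, bef, cef

Hence C_0 ≅ Z^6, C_1 ≅ Z^12, C_2 ≅ Z^6.

Boundary ∂_1: C_1 → C_0 is given by ∂[p,q] = [q] − [p].
As a 6×12 matrix over Z this has rank 5, with invariant factors (1,1,1,1,1).

The boundary map ∂_2: C_2 → C_1 maps a triangle to the signed sum of its edges. For instance
  ∂ace = ce − ae + ac,
  ∂acd = cd − ad + ac.
The 12×6 boundary matrix has rank 6 and Smith normal form diag(1,1,1,1,1,1).

From H_k ≅ ker(∂_k) / im(∂_{k+1}) we obtain:

  H_0: rank C_0 − rank ∂_1 = 6 − 5 = 1, and the invariant factors of ∂_1 are all 1, so H_0 ≅ Z.
  H_1: rank ker ∂_1 − rank ∂_2 = (12 − 5) − 6 = 1, and the invariant factors of ∂_2 are all 1, so H_1 ≅ Z.
  H_2: rank ker ∂_2 − rank ∂_3 = (6 − 6) − 0 = 0, and there is no ∂_3, so H_2 ≅ 0.

H_0 = Z,  H_1 = Z,  H_2 = 0.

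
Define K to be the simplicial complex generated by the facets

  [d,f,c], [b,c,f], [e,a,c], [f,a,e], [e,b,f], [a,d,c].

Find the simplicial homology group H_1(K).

H_1 ≅ Z.

K has 6 vertices, 12 edges, 6 triangles.
rank ∂_1 = 5, rank ∂_2 = 6 ⇒ b_1 = 12 − 5 − 6 = 1; all invariant factors of ∂_2 are 1 so no torsion. So H_1 ≅ Z.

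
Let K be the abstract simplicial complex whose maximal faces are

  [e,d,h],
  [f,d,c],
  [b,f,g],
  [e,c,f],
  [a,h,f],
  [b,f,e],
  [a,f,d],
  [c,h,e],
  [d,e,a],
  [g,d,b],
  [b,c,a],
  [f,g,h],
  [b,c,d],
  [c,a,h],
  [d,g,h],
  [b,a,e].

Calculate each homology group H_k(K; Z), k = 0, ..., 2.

Order the vertices as a < b < c < d < e < f < g < h. Listing each simplex with vertices in this order, K has dimension 2 with simplices:

  0-simplices (8): a, b, c, d, e, f, g, h
  1-simplices (24): ab, ac, ad, ae, af, ah, bc, bd, be, bf, bg, cd, ce, cf, ch, de, df, dg, dh, ef, eh, fg, fh, gh
  2-simplices (16): abc, abe, ach, ade, adf, afh, bcd, bdg, bef, bfg, cdf, cef, ceh, deh, dgh, fgh

so the chain groups are C_0 ≅ Z^8, C_1 ≅ Z^24, C_2 ≅ Z^16.

Boundary ∂_1: C_1 → C_0 maps an edge to its endpoints' difference, ∂[p,q] = q − p. For instance
  ∂dg = g − d.
The resulting 8×24 matrix has rank 7, and its Smith normal form has invariant factors (1,1,1,1,1,1,1).

The boundary map ∂_2: C_2 → C_1 sends each 2-simplex [p,q,r] to [q,r] − [p,r] + [p,q]. For instance
  ∂dgh = gh − dh + dg,
  ∂bef = ef − bf + be.
The 24×16 boundary matrix has rank 15 and Smith normal form diag(1,1,1,1,1,1,1,1,1,1,1,1,1,1,1).

Computing H_k = (kernel of ∂_k) / (image of ∂_{k+1}):

  H_0: rank C_0 − rank ∂_1 = 8 − 7 = 1, and the invariant factors of ∂_1 are all 1, so H_0 ≅ Z.
  H_1: rank ker ∂_1 − rank ∂_2 = (24 − 7) − 15 = 2, and the invariant factors of ∂_2 are all 1, so H_1 ≅ Z^2.
  H_2: rank ker ∂_2 − rank ∂_3 = (16 − 15) − 0 = 1, and there is no ∂_3, so H_2 ≅ Z.

(K is a triangulation of the torus T^2.)

H_0 ≅ Z,  H_1 ≅ Z^2,  H_2 ≅ Z.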